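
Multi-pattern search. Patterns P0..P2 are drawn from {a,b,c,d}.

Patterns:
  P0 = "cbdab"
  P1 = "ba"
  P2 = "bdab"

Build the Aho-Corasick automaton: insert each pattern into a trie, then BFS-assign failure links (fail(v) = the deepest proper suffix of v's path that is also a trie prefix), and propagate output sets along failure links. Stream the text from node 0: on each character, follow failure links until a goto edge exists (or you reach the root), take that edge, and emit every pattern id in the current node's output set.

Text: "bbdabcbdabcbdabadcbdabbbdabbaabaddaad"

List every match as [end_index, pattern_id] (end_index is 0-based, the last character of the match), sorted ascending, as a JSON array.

Construct AC machine:
Trie nodes:
  n0 'ε': b→6 c→1
  n1 'c': b→2
  n2 'cb': d→3
  n3 'cbd': a→4
  n4 'cbda': b→5
  n5 'cbdab': ·  [P0 ends]
  n6 'b': a→7 d→8
  n7 'ba': ·  [P1 ends]
  n8 'bd': a→9
  n9 'bda': b→10
  n10 'bdab': ·  [P2 ends]

Failure links (BFS by depth):
  n1('c'): parent n0 fail=0; on 'c' 0 → fail=0;  out ∅∪∅=∅
  n6('b'): parent n0 fail=0; on 'b' 0 → fail=0;  out ∅∪∅=∅
  n2('cb'): parent n1 fail=0; on 'b' 0 → fail=6;  out ∅∪∅=∅
  n7('ba'): parent n6 fail=0; on 'a' 0 → fail=0;  out {1}∪∅={1}
  n8('bd'): parent n6 fail=0; on 'd' 0 → fail=0;  out ∅∪∅=∅
  n3('cbd'): parent n2 fail=6; on 'd' 6 → fail=8;  out ∅∪∅=∅
  n9('bda'): parent n8 fail=0; on 'a' 0 → fail=0;  out ∅∪∅=∅
  n4('cbda'): parent n3 fail=8; on 'a' 8 → fail=9;  out ∅∪∅=∅
  n10('bdab'): parent n9 fail=0; on 'b' 0 → fail=6;  out {2}∪∅={2}
  n5('cbdab'): parent n4 fail=9; on 'b' 9 → fail=10;  out {0}∪{2}={0,2}

Scan:
[0] read 'b'  n0⇒n6
[1] read 'b'  n6⇒n6 (fail-walked)
[2] read 'd'  n6⇒n8
[3] read 'a'  n8⇒n9
[4] read 'b'  n9⇒n10  ** P2@[1:4]
[5] read 'c'  n10⇒n1 (fail-walked)
[6] read 'b'  n1⇒n2
[7] read 'd'  n2⇒n3
[8] read 'a'  n3⇒n4
[9] read 'b'  n4⇒n5  ** P0@[5:9],P2@[6:9]
[10] read 'c'  n5⇒n1 (fail-walked)
[11] read 'b'  n1⇒n2
[12] read 'd'  n2⇒n3
[13] read 'a'  n3⇒n4
[14] read 'b'  n4⇒n5  ** P0@[10:14],P2@[11:14]
[15] read 'a'  n5⇒n7 (fail-walked)  ** P1@[14:15]
[16] read 'd'  n7⇒n0 (fail-walked)
[17] read 'c'  n0⇒n1
[18] read 'b'  n1⇒n2
[19] read 'd'  n2⇒n3
[20] read 'a'  n3⇒n4
[21] read 'b'  n4⇒n5  ** P0@[17:21],P2@[18:21]
[22] read 'b'  n5⇒n6 (fail-walked)
[23] read 'b'  n6⇒n6 (fail-walked)
[24] read 'd'  n6⇒n8
[25] read 'a'  n8⇒n9
[26] read 'b'  n9⇒n10  ** P2@[23:26]
[27] read 'b'  n10⇒n6 (fail-walked)
[28] read 'a'  n6⇒n7  ** P1@[27:28]
[29] read 'a'  n7⇒n0 (fail-walked)
[30] read 'b'  n0⇒n6
[31] read 'a'  n6⇒n7  ** P1@[30:31]
[32] read 'd'  n7⇒n0 (fail-walked)
[33] read 'd'  n0⇒n0
[34] read 'a'  n0⇒n0
[35] read 'a'  n0⇒n0
[36] read 'd'  n0⇒n0

Result: [[4,2],[9,0],[9,2],[14,0],[14,2],[15,1],[21,0],[21,2],[26,2],[28,1],[31,1]]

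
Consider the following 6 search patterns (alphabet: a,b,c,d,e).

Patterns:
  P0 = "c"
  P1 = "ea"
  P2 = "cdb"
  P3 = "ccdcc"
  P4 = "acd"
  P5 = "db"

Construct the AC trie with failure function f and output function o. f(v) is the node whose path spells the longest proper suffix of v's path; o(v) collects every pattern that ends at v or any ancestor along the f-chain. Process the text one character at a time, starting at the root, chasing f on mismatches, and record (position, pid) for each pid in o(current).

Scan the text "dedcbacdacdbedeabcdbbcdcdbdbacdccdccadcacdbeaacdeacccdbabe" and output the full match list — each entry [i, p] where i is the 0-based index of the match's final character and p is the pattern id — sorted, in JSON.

Construct AC machine:
Trie (insert patterns):
  n0 'ε': a→10 c→1 d→13 e→2
  n1 'c': c→6 d→4  ←P0
  n2 'e': a→3
  n3 'ea': ·  ←P1
  n4 'cd': b→5
  n5 'cdb': ·  ←P2
  n6 'cc': d→7
  n7 'ccd': c→8
  n8 'ccdc': c→9
  n9 'ccdcc': ·  ←P3
  n10 'a': c→11
  n11 'ac': d→12
  n12 'acd': ·  ←P4
  n13 'd': b→14
  n14 'db': ·  ←P5

Failure links (BFS by depth):
  n1('c'): parent n0 fail=0; on 'c' 0 → fail=0;  out {0}∪∅={0}
  n2('e'): parent n0 fail=0; on 'e' 0 → fail=0;  out ∅∪∅=∅
  n10('a'): parent n0 fail=0; on 'a' 0 → fail=0;  out ∅∪∅=∅
  n13('d'): parent n0 fail=0; on 'd' 0 → fail=0;  out ∅∪∅=∅
  n3('ea'): parent n2 fail=0; on 'a' 0 → fail=10;  out {1}∪∅={1}
  n4('cd'): parent n1 fail=0; on 'd' 0 → fail=13;  out ∅∪∅=∅
  n6('cc'): parent n1 fail=0; on 'c' 0 → fail=1;  out ∅∪{0}={0}
  n11('ac'): parent n10 fail=0; on 'c' 0 → fail=1;  out ∅∪{0}={0}
  n14('db'): parent n13 fail=0; on 'b' 0 → fail=0;  out {5}∪∅={5}
  n5('cdb'): parent n4 fail=13; on 'b' 13 → fail=14;  out {2}∪{5}={2,5}
  n7('ccd'): parent n6 fail=1; on 'd' 1 → fail=4;  out ∅∪∅=∅
  n12('acd'): parent n11 fail=1; on 'd' 1 → fail=4;  out {4}∪∅={4}
  n8('ccdc'): parent n7 fail=4; on 'c' 4→13→0 → fail=1;  out ∅∪{0}={0}
  n9('ccdcc'): parent n8 fail=1; on 'c' 1 → fail=6;  out {3}∪{0}={0,3}

Text stream:
[0] read 'd'  n0⇒n13
[1] read 'e'  n13⇒n2 ·f
[2] read 'd'  n2⇒n13 ·f
[3] read 'c'  n13⇒n1 ·f  → match P0@[3:3]
[4] read 'b'  n1⇒n0 ·f
[5] read 'a'  n0⇒n10
[6] read 'c'  n10⇒n11  → match P0@[6:6]
[7] read 'd'  n11⇒n12  → match P4@[5:7]
[8] read 'a'  n12⇒n10 ·f
[9] read 'c'  n10⇒n11  → match P0@[9:9]
[10] read 'd'  n11⇒n12  → match P4@[8:10]
[11] read 'b'  n12⇒n5 ·f  → match P2@[9:11],P5@[10:11]
[12] read 'e'  n5⇒n2 ·f
[13] read 'd'  n2⇒n13 ·f
[14] read 'e'  n13⇒n2 ·f
[15] read 'a'  n2⇒n3  → match P1@[14:15]
[16] read 'b'  n3⇒n0 ·f
[17] read 'c'  n0⇒n1  → match P0@[17:17]
[18] read 'd'  n1⇒n4
[19] read 'b'  n4⇒n5  → match P2@[17:19],P5@[18:19]
[20] read 'b'  n5⇒n0 ·f
[21] read 'c'  n0⇒n1  → match P0@[21:21]
[22] read 'd'  n1⇒n4
[23] read 'c'  n4⇒n1 ·f  → match P0@[23:23]
[24] read 'd'  n1⇒n4
[25] read 'b'  n4⇒n5  → match P2@[23:25],P5@[24:25]
[26] read 'd'  n5⇒n13 ·f
[27] read 'b'  n13⇒n14  → match P5@[26:27]
[28] read 'a'  n14⇒n10 ·f
[29] read 'c'  n10⇒n11  → match P0@[29:29]
[30] read 'd'  n11⇒n12  → match P4@[28:30]
[31] read 'c'  n12⇒n1 ·f  → match P0@[31:31]
[32] read 'c'  n1⇒n6  → match P0@[32:32]
[33] read 'd'  n6⇒n7
[34] read 'c'  n7⇒n8  → match P0@[34:34]
[35] read 'c'  n8⇒n9  → match P0@[35:35],P3@[31:35]
[36] read 'a'  n9⇒n10 ·f
[37] read 'd'  n10⇒n13 ·f
[38] read 'c'  n13⇒n1 ·f  → match P0@[38:38]
[39] read 'a'  n1⇒n10 ·f
[40] read 'c'  n10⇒n11  → match P0@[40:40]
[41] read 'd'  n11⇒n12  → match P4@[39:41]
[42] read 'b'  n12⇒n5 ·f  → match P2@[40:42],P5@[41:42]
[43] read 'e'  n5⇒n2 ·f
[44] read 'a'  n2⇒n3  → match P1@[43:44]
[45] read 'a'  n3⇒n10 ·f
[46] read 'c'  n10⇒n11  → match P0@[46:46]
[47] read 'd'  n11⇒n12  → match P4@[45:47]
[48] read 'e'  n12⇒n2 ·f
[49] read 'a'  n2⇒n3  → match P1@[48:49]
[50] read 'c'  n3⇒n11 ·f  → match P0@[50:50]
[51] read 'c'  n11⇒n6 ·f  → match P0@[51:51]
[52] read 'c'  n6⇒n6 ·f  → match P0@[52:52]
[53] read 'd'  n6⇒n7
[54] read 'b'  n7⇒n5 ·f  → match P2@[52:54],P5@[53:54]
[55] read 'a'  n5⇒n10 ·f
[56] read 'b'  n10⇒n0 ·f
[57] read 'e'  n0⇒n2

All matches (sorted): [[3,0],[6,0],[7,4],[9,0],[10,4],[11,2],[11,5],[15,1],[17,0],[19,2],[19,5],[21,0],[23,0],[25,2],[25,5],[27,5],[29,0],[30,4],[31,0],[32,0],[34,0],[35,0],[35,3],[38,0],[40,0],[41,4],[42,2],[42,5],[44,1],[46,0],[47,4],[49,1],[50,0],[51,0],[52,0],[54,2],[54,5]]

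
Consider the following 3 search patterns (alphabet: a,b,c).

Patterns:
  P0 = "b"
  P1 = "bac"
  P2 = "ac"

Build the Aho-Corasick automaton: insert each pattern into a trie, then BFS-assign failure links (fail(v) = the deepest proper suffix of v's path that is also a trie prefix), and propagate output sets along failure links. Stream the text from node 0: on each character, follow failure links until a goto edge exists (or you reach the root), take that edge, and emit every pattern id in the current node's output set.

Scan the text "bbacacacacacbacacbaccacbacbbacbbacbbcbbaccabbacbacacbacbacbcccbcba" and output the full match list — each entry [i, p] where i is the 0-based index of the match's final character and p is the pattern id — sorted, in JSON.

Build automaton:
Trie nodes:
  n0 'ε': a→4 b→1
  n1 'b': a→2  [P0 ends]
  n2 'ba': c→3
  n3 'bac': ·  [P1 ends]
  n4 'a': c→5
  n5 'ac': ·  [P2 ends]

Failure links (BFS by depth):
  n1('b'): parent n0 fail=0; on 'b' 0 → fail=0;  out {0}∪∅={0}
  n4('a'): parent n0 fail=0; on 'a' 0 → fail=0;  out ∅∪∅=∅
  n2('ba'): parent n1 fail=0; on 'a' 0 → fail=4;  out ∅∪∅=∅
  n5('ac'): parent n4 fail=0; on 'c' 0 → fail=0;  out {2}∪∅={2}
  n3('bac'): parent n2 fail=4; on 'c' 4 → fail=5;  out {1}∪{2}={1,2}

Text stream:
[0] read 'b'  n0⇒n1  emit P0@[0:0]
[1] read 'b'  n1⇒n1 (fail-walked)  emit P0@[1:1]
[2] read 'a'  n1⇒n2
[3] read 'c'  n2⇒n3  emit P1@[1:3],P2@[2:3]
[4] read 'a'  n3⇒n4 (fail-walked)
[5] read 'c'  n4⇒n5  emit P2@[4:5]
[6] read 'a'  n5⇒n4 (fail-walked)
[7] read 'c'  n4⇒n5  emit P2@[6:7]
[8] read 'a'  n5⇒n4 (fail-walked)
[9] read 'c'  n4⇒n5  emit P2@[8:9]
[10] read 'a'  n5⇒n4 (fail-walked)
[11] read 'c'  n4⇒n5  emit P2@[10:11]
[12] read 'b'  n5⇒n1 (fail-walked)  emit P0@[12:12]
[13] read 'a'  n1⇒n2
[14] read 'c'  n2⇒n3  emit P1@[12:14],P2@[13:14]
[15] read 'a'  n3⇒n4 (fail-walked)
[16] read 'c'  n4⇒n5  emit P2@[15:16]
[17] read 'b'  n5⇒n1 (fail-walked)  emit P0@[17:17]
[18] read 'a'  n1⇒n2
[19] read 'c'  n2⇒n3  emit P1@[17:19],P2@[18:19]
[20] read 'c'  n3⇒n0 (fail-walked)
[21] read 'a'  n0⇒n4
[22] read 'c'  n4⇒n5  emit P2@[21:22]
[23] read 'b'  n5⇒n1 (fail-walked)  emit P0@[23:23]
[24] read 'a'  n1⇒n2
[25] read 'c'  n2⇒n3  emit P1@[23:25],P2@[24:25]
[26] read 'b'  n3⇒n1 (fail-walked)  emit P0@[26:26]
[27] read 'b'  n1⇒n1 (fail-walked)  emit P0@[27:27]
[28] read 'a'  n1⇒n2
[29] read 'c'  n2⇒n3  emit P1@[27:29],P2@[28:29]
[30] read 'b'  n3⇒n1 (fail-walked)  emit P0@[30:30]
[31] read 'b'  n1⇒n1 (fail-walked)  emit P0@[31:31]
[32] read 'a'  n1⇒n2
[33] read 'c'  n2⇒n3  emit P1@[31:33],P2@[32:33]
[34] read 'b'  n3⇒n1 (fail-walked)  emit P0@[34:34]
[35] read 'b'  n1⇒n1 (fail-walked)  emit P0@[35:35]
[36] read 'c'  n1⇒n0 (fail-walked)
[37] read 'b'  n0⇒n1  emit P0@[37:37]
[38] read 'b'  n1⇒n1 (fail-walked)  emit P0@[38:38]
[39] read 'a'  n1⇒n2
[40] read 'c'  n2⇒n3  emit P1@[38:40],P2@[39:40]
[41] read 'c'  n3⇒n0 (fail-walked)
[42] read 'a'  n0⇒n4
[43] read 'b'  n4⇒n1 (fail-walked)  emit P0@[43:43]
[44] read 'b'  n1⇒n1 (fail-walked)  emit P0@[44:44]
[45] read 'a'  n1⇒n2
[46] read 'c'  n2⇒n3  emit P1@[44:46],P2@[45:46]
[47] read 'b'  n3⇒n1 (fail-walked)  emit P0@[47:47]
[48] read 'a'  n1⇒n2
[49] read 'c'  n2⇒n3  emit P1@[47:49],P2@[48:49]
[50] read 'a'  n3⇒n4 (fail-walked)
[51] read 'c'  n4⇒n5  emit P2@[50:51]
[52] read 'b'  n5⇒n1 (fail-walked)  emit P0@[52:52]
[53] read 'a'  n1⇒n2
[54] read 'c'  n2⇒n3  emit P1@[52:54],P2@[53:54]
[55] read 'b'  n3⇒n1 (fail-walked)  emit P0@[55:55]
[56] read 'a'  n1⇒n2
[57] read 'c'  n2⇒n3  emit P1@[55:57],P2@[56:57]
[58] read 'b'  n3⇒n1 (fail-walked)  emit P0@[58:58]
[59] read 'c'  n1⇒n0 (fail-walked)
[60] read 'c'  n0⇒n0
[61] read 'c'  n0⇒n0
[62] read 'b'  n0⇒n1  emit P0@[62:62]
[63] read 'c'  n1⇒n0 (fail-walked)
[64] read 'b'  n0⇒n1  emit P0@[64:64]
[65] read 'a'  n1⇒n2

All matches (sorted): [[0,0],[1,0],[3,1],[3,2],[5,2],[7,2],[9,2],[11,2],[12,0],[14,1],[14,2],[16,2],[17,0],[19,1],[19,2],[22,2],[23,0],[25,1],[25,2],[26,0],[27,0],[29,1],[29,2],[30,0],[31,0],[33,1],[33,2],[34,0],[35,0],[37,0],[38,0],[40,1],[40,2],[43,0],[44,0],[46,1],[46,2],[47,0],[49,1],[49,2],[51,2],[52,0],[54,1],[54,2],[55,0],[57,1],[57,2],[58,0],[62,0],[64,0]]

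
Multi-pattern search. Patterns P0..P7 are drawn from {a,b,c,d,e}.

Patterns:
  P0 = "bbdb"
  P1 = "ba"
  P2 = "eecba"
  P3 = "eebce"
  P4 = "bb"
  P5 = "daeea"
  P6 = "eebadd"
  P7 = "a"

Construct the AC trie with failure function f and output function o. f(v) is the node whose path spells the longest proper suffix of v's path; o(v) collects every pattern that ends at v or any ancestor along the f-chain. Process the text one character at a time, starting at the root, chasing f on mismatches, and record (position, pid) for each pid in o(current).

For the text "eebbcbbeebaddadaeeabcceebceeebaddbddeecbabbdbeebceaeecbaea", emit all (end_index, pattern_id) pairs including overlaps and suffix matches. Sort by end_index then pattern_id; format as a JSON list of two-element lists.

Build automaton:
Trie (insert patterns):
  0='ε' goto a→22 b→1 d→14 e→6
  1='b' goto a→5 b→2
  2='bb' goto d→3  ←P4
  3='bbd' goto b→4
  4='bbdb' goto ·  ←P0
  5='ba' goto ·  ←P1
  6='e' goto e→7
  7='ee' goto b→11 c→8
  8='eec' goto b→9
  9='eecb' goto a→10
  10='eecba' goto ·  ←P2
  11='eeb' goto a→19 c→12
  12='eebc' goto e→13
  13='eebce' goto ·  ←P3
  14='d' goto a→15
  15='da' goto e→16
  16='dae' goto e→17
  17='daee' goto a→18
  18='daeea' goto ·  ←P5
  19='eeba' goto d→20
  20='eebad' goto d→21
  21='eebadd' goto ·  ←P6
  22='a' goto ·  ←P7

BFS fail/out derivation:
  n1('b'): parent n0 fail=0; on 'b' 0 → fail=0;  out ∅∪∅=∅
  n6('e'): parent n0 fail=0; on 'e' 0 → fail=0;  out ∅∪∅=∅
  n14('d'): parent n0 fail=0; on 'd' 0 → fail=0;  out ∅∪∅=∅
  n22('a'): parent n0 fail=0; on 'a' 0 → fail=0;  out {7}∪∅={7}
  n2('bb'): parent n1 fail=0; on 'b' 0 → fail=1;  out {4}∪∅={4}
  n5('ba'): parent n1 fail=0; on 'a' 0 → fail=22;  out {1}∪{7}={1,7}
  n7('ee'): parent n6 fail=0; on 'e' 0 → fail=6;  out ∅∪∅=∅
  n15('da'): parent n14 fail=0; on 'a' 0 → fail=22;  out ∅∪{7}={7}
  n3('bbd'): parent n2 fail=1; on 'd' 1→0 → fail=14;  out ∅∪∅=∅
  n8('eec'): parent n7 fail=6; on 'c' 6→0 → fail=0;  out ∅∪∅=∅
  n11('eeb'): parent n7 fail=6; on 'b' 6→0 → fail=1;  out ∅∪∅=∅
  n16('dae'): parent n15 fail=22; on 'e' 22→0 → fail=6;  out ∅∪∅=∅
  n4('bbdb'): parent n3 fail=14; on 'b' 14→0 → fail=1;  out {0}∪∅={0}
  n9('eecb'): parent n8 fail=0; on 'b' 0 → fail=1;  out ∅∪∅=∅
  n12('eebc'): parent n11 fail=1; on 'c' 1→0 → fail=0;  out ∅∪∅=∅
  n17('daee'): parent n16 fail=6; on 'e' 6 → fail=7;  out ∅∪∅=∅
  n19('eeba'): parent n11 fail=1; on 'a' 1 → fail=5;  out ∅∪{1,7}={1,7}
  n10('eecba'): parent n9 fail=1; on 'a' 1 → fail=5;  out {2}∪{1,7}={1,2,7}
  n13('eebce'): parent n12 fail=0; on 'e' 0 → fail=6;  out {3}∪∅={3}
  n18('daeea'): parent n17 fail=7; on 'a' 7→6→0 → fail=22;  out {5}∪{7}={5,7}
  n20('eebad'): parent n19 fail=5; on 'd' 5→22→0 → fail=14;  out ∅∪∅=∅
  n21('eebadd'): parent n20 fail=14; on 'd' 14→0 → fail=14;  out {6}∪∅={6}

Text stream:
pos 0 'e': at 6
pos 1 'e': at 7
pos 2 'b': at 11
pos 3 'b': at 2 (fail-walked)  emit P4@[2:3]
pos 4 'c': at 0 (fail-walked)
pos 5 'b': at 1
pos 6 'b': at 2  emit P4@[5:6]
pos 7 'e': at 6 (fail-walked)
pos 8 'e': at 7
pos 9 'b': at 11
pos 10 'a': at 19  emit P1@[9:10],P7@[10:10]
pos 11 'd': at 20
pos 12 'd': at 21  emit P6@[7:12]
pos 13 'a': at 15 (fail-walked)  emit P7@[13:13]
pos 14 'd': at 14 (fail-walked)
pos 15 'a': at 15  emit P7@[15:15]
pos 16 'e': at 16
pos 17 'e': at 17
pos 18 'a': at 18  emit P5@[14:18],P7@[18:18]
pos 19 'b': at 1 (fail-walked)
pos 20 'c': at 0 (fail-walked)
pos 21 'c': at 0
pos 22 'e': at 6
pos 23 'e': at 7
pos 24 'b': at 11
pos 25 'c': at 12
pos 26 'e': at 13  emit P3@[22:26]
pos 27 'e': at 7 (fail-walked)
pos 28 'e': at 7 (fail-walked)
pos 29 'b': at 11
pos 30 'a': at 19  emit P1@[29:30],P7@[30:30]
pos 31 'd': at 20
pos 32 'd': at 21  emit P6@[27:32]
pos 33 'b': at 1 (fail-walked)
pos 34 'd': at 14 (fail-walked)
pos 35 'd': at 14 (fail-walked)
pos 36 'e': at 6 (fail-walked)
pos 37 'e': at 7
pos 38 'c': at 8
pos 39 'b': at 9
pos 40 'a': at 10  emit P1@[39:40],P2@[36:40],P7@[40:40]
pos 41 'b': at 1 (fail-walked)
pos 42 'b': at 2  emit P4@[41:42]
pos 43 'd': at 3
pos 44 'b': at 4  emit P0@[41:44]
pos 45 'e': at 6 (fail-walked)
pos 46 'e': at 7
pos 47 'b': at 11
pos 48 'c': at 12
pos 49 'e': at 13  emit P3@[45:49]
pos 50 'a': at 22 (fail-walked)  emit P7@[50:50]
pos 51 'e': at 6 (fail-walked)
pos 52 'e': at 7
pos 53 'c': at 8
pos 54 'b': at 9
pos 55 'a': at 10  emit P1@[54:55],P2@[51:55],P7@[55:55]
pos 56 'e': at 6 (fail-walked)
pos 57 'a': at 22 (fail-walked)  emit P7@[57:57]

Matches: [[3,4],[6,4],[10,1],[10,7],[12,6],[13,7],[15,7],[18,5],[18,7],[26,3],[30,1],[30,7],[32,6],[40,1],[40,2],[40,7],[42,4],[44,0],[49,3],[50,7],[55,1],[55,2],[55,7],[57,7]]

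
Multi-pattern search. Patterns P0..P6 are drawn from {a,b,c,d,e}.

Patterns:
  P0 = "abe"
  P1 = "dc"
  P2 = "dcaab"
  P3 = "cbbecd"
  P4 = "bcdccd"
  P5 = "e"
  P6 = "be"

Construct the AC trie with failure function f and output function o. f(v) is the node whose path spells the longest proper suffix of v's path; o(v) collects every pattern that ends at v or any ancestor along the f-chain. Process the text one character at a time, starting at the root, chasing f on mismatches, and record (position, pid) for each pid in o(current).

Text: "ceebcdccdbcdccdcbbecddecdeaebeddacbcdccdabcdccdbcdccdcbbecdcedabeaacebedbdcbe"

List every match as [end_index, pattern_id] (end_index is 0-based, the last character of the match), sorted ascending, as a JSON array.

Construct AC machine:
Trie (insert patterns):
  n0 'ε': a→1 b→15 c→9 d→4 e→21
  n1 'a': b→2
  n2 'ab': e→3
  n3 'abe': ·  ←P0
  n4 'd': c→5
  n5 'dc': a→6  ←P1
  n6 'dca': a→7
  n7 'dcaa': b→8
  n8 'dcaab': ·  ←P2
  n9 'c': b→10
  n10 'cb': b→11
  n11 'cbb': e→12
  n12 'cbbe': c→13
  n13 'cbbec': d→14
  n14 'cbbecd': ·  ←P3
  n15 'b': c→16 e→22
  n16 'bc': d→17
  n17 'bcd': c→18
  n18 'bcdc': c→19
  n19 'bcdcc': d→20
  n20 'bcdccd': ·  ←P4
  n21 'e': ·  ←P5
  n22 'be': ·  ←P6

Failure links (BFS by depth):
  fail(1) 'a': from fail(0)=0 chase 'a': 0 ⇒ 0;  out=∅∪out(0)=∅
  fail(4) 'd': from fail(0)=0 chase 'd': 0 ⇒ 0;  out=∅∪out(0)=∅
  fail(9) 'c': from fail(0)=0 chase 'c': 0 ⇒ 0;  out=∅∪out(0)=∅
  fail(15) 'b': from fail(0)=0 chase 'b': 0 ⇒ 0;  out=∅∪out(0)=∅
  fail(21) 'e': from fail(0)=0 chase 'e': 0 ⇒ 0;  out={5}∪out(0)={5}
  fail(2) 'ab': from fail(1)=0 chase 'b': 0 ⇒ 15;  out=∅∪out(15)=∅
  fail(5) 'dc': from fail(4)=0 chase 'c': 0 ⇒ 9;  out={1}∪out(9)={1}
  fail(10) 'cb': from fail(9)=0 chase 'b': 0 ⇒ 15;  out=∅∪out(15)=∅
  fail(16) 'bc': from fail(15)=0 chase 'c': 0 ⇒ 9;  out=∅∪out(9)=∅
  fail(22) 'be': from fail(15)=0 chase 'e': 0 ⇒ 21;  out={6}∪out(21)={5,6}
  fail(3) 'abe': from fail(2)=15 chase 'e': 15 ⇒ 22;  out={0}∪out(22)={0,5,6}
  fail(6) 'dca': from fail(5)=9 chase 'a': 9→0 ⇒ 1;  out=∅∪out(1)=∅
  fail(11) 'cbb': from fail(10)=15 chase 'b': 15→0 ⇒ 15;  out=∅∪out(15)=∅
  fail(17) 'bcd': from fail(16)=9 chase 'd': 9→0 ⇒ 4;  out=∅∪out(4)=∅
  fail(7) 'dcaa': from fail(6)=1 chase 'a': 1→0 ⇒ 1;  out=∅∪out(1)=∅
  fail(12) 'cbbe': from fail(11)=15 chase 'e': 15 ⇒ 22;  out=∅∪out(22)={5,6}
  fail(18) 'bcdc': from fail(17)=4 chase 'c': 4 ⇒ 5;  out=∅∪out(5)={1}
  fail(8) 'dcaab': from fail(7)=1 chase 'b': 1 ⇒ 2;  out={2}∪out(2)={2}
  fail(13) 'cbbec': from fail(12)=22 chase 'c': 22→21→0 ⇒ 9;  out=∅∪out(9)=∅
  fail(19) 'bcdcc': from fail(18)=5 chase 'c': 5→9→0 ⇒ 9;  out=∅∪out(9)=∅
  fail(14) 'cbbecd': from fail(13)=9 chase 'd': 9→0 ⇒ 4;  out={3}∪out(4)={3}
  fail(20) 'bcdccd': from fail(19)=9 chase 'd': 9→0 ⇒ 4;  out={4}∪out(4)={4}

Text stream:
i=0 'c': node 0→9
i=1 'e': node 9→21 ·f  emit P5@[1:1]
i=2 'e': node 21→21 ·f  emit P5@[2:2]
i=3 'b': node 21→15 ·f
i=4 'c': node 15→16
i=5 'd': node 16→17
i=6 'c': node 17→18  emit P1@[5:6]
i=7 'c': node 18→19
i=8 'd': node 19→20  emit P4@[3:8]
i=9 'b': node 20→15 ·f
i=10 'c': node 15→16
i=11 'd': node 16→17
i=12 'c': node 17→18  emit P1@[11:12]
i=13 'c': node 18→19
i=14 'd': node 19→20  emit P4@[9:14]
i=15 'c': node 20→5 ·f  emit P1@[14:15]
i=16 'b': node 5→10 ·f
i=17 'b': node 10→11
i=18 'e': node 11→12  emit P5@[18:18],P6@[17:18]
i=19 'c': node 12→13
i=20 'd': node 13→14  emit P3@[15:20]
i=21 'd': node 14→4 ·f
i=22 'e': node 4→21 ·f  emit P5@[22:22]
i=23 'c': node 21→9 ·f
i=24 'd': node 9→4 ·f
i=25 'e': node 4→21 ·f  emit P5@[25:25]
i=26 'a': node 21→1 ·f
i=27 'e': node 1→21 ·f  emit P5@[27:27]
i=28 'b': node 21→15 ·f
i=29 'e': node 15→22  emit P5@[29:29],P6@[28:29]
i=30 'd': node 22→4 ·f
i=31 'd': node 4→4 ·f
i=32 'a': node 4→1 ·f
i=33 'c': node 1→9 ·f
i=34 'b': node 9→10
i=35 'c': node 10→16 ·f
i=36 'd': node 16→17
i=37 'c': node 17→18  emit P1@[36:37]
i=38 'c': node 18→19
i=39 'd': node 19→20  emit P4@[34:39]
i=40 'a': node 20→1 ·f
i=41 'b': node 1→2
i=42 'c': node 2→16 ·f
i=43 'd': node 16→17
i=44 'c': node 17→18  emit P1@[43:44]
i=45 'c': node 18→19
i=46 'd': node 19→20  emit P4@[41:46]
i=47 'b': node 20→15 ·f
i=48 'c': node 15→16
i=49 'd': node 16→17
i=50 'c': node 17→18  emit P1@[49:50]
i=51 'c': node 18→19
i=52 'd': node 19→20  emit P4@[47:52]
i=53 'c': node 20→5 ·f  emit P1@[52:53]
i=54 'b': node 5→10 ·f
i=55 'b': node 10→11
i=56 'e': node 11→12  emit P5@[56:56],P6@[55:56]
i=57 'c': node 12→13
i=58 'd': node 13→14  emit P3@[53:58]
i=59 'c': node 14→5 ·f  emit P1@[58:59]
i=60 'e': node 5→21 ·f  emit P5@[60:60]
i=61 'd': node 21→4 ·f
i=62 'a': node 4→1 ·f
i=63 'b': node 1→2
i=64 'e': node 2→3  emit P0@[62:64],P5@[64:64],P6@[63:64]
i=65 'a': node 3→1 ·f
i=66 'a': node 1→1 ·f
i=67 'c': node 1→9 ·f
i=68 'e': node 9→21 ·f  emit P5@[68:68]
i=69 'b': node 21→15 ·f
i=70 'e': node 15→22  emit P5@[70:70],P6@[69:70]
i=71 'd': node 22→4 ·f
i=72 'b': node 4→15 ·f
i=73 'd': node 15→4 ·f
i=74 'c': node 4→5  emit P1@[73:74]
i=75 'b': node 5→10 ·f
i=76 'e': node 10→22 ·f  emit P5@[76:76],P6@[75:76]

All matches (sorted): [[1,5],[2,5],[6,1],[8,4],[12,1],[14,4],[15,1],[18,5],[18,6],[20,3],[22,5],[25,5],[27,5],[29,5],[29,6],[37,1],[39,4],[44,1],[46,4],[50,1],[52,4],[53,1],[56,5],[56,6],[58,3],[59,1],[60,5],[64,0],[64,5],[64,6],[68,5],[70,5],[70,6],[74,1],[76,5],[76,6]]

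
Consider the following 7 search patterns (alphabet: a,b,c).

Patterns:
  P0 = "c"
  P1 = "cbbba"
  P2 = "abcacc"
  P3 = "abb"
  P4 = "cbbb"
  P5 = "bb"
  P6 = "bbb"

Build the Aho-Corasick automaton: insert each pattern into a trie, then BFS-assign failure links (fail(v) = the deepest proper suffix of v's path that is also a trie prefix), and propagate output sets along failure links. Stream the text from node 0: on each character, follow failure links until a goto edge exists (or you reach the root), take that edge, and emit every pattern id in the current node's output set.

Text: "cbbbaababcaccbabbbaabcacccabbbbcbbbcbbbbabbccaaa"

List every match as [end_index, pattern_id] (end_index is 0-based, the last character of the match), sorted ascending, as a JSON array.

Build automaton:
Trie nodes:
  0='ε' goto a→6 b→13 c→1
  1='c' goto b→2  [P0 ends]
  2='cb' goto b→3
  3='cbb' goto b→4
  4='cbbb' goto a→5  [P4 ends]
  5='cbbba' goto ·  [P1 ends]
  6='a' goto b→7
  7='ab' goto b→12 c→8
  8='abc' goto a→9
  9='abca' goto c→10
  10='abcac' goto c→11
  11='abcacc' goto ·  [P2 ends]
  12='abb' goto ·  [P3 ends]
  13='b' goto b→14
  14='bb' goto b→15  [P5 ends]
  15='bbb' goto ·  [P6 ends]

BFS fail/out derivation:
  n1('c'): parent n0 fail=0; on 'c' 0 → fail=0;  out {0}∪∅={0}
  n6('a'): parent n0 fail=0; on 'a' 0 → fail=0;  out ∅∪∅=∅
  n13('b'): parent n0 fail=0; on 'b' 0 → fail=0;  out ∅∪∅=∅
  n2('cb'): parent n1 fail=0; on 'b' 0 → fail=13;  out ∅∪∅=∅
  n7('ab'): parent n6 fail=0; on 'b' 0 → fail=13;  out ∅∪∅=∅
  n14('bb'): parent n13 fail=0; on 'b' 0 → fail=13;  out {5}∪∅={5}
  n3('cbb'): parent n2 fail=13; on 'b' 13 → fail=14;  out ∅∪{5}={5}
  n8('abc'): parent n7 fail=13; on 'c' 13→0 → fail=1;  out ∅∪{0}={0}
  n12('abb'): parent n7 fail=13; on 'b' 13 → fail=14;  out {3}∪{5}={3,5}
  n15('bbb'): parent n14 fail=13; on 'b' 13 → fail=14;  out {6}∪{5}={5,6}
  n4('cbbb'): parent n3 fail=14; on 'b' 14 → fail=15;  out {4}∪{5,6}={4,5,6}
  n9('abca'): parent n8 fail=1; on 'a' 1→0 → fail=6;  out ∅∪∅=∅
  n5('cbbba'): parent n4 fail=15; on 'a' 15→14→13→0 → fail=6;  out {1}∪∅={1}
  n10('abcac'): parent n9 fail=6; on 'c' 6→0 → fail=1;  out ∅∪{0}={0}
  n11('abcacc'): parent n10 fail=1; on 'c' 1→0 → fail=1;  out {2}∪{0}={0,2}

Run:
[0] read 'c'  n0⇒n1  ** P0@[0:0]
[1] read 'b'  n1⇒n2
[2] read 'b'  n2⇒n3  ** P5@[1:2]
[3] read 'b'  n3⇒n4  ** P4@[0:3],P5@[2:3],P6@[1:3]
[4] read 'a'  n4⇒n5  ** P1@[0:4]
[5] read 'a'  n5⇒n6 (fail-walked)
[6] read 'b'  n6⇒n7
[7] read 'a'  n7⇒n6 (fail-walked)
[8] read 'b'  n6⇒n7
[9] read 'c'  n7⇒n8  ** P0@[9:9]
[10] read 'a'  n8⇒n9
[11] read 'c'  n9⇒n10  ** P0@[11:11]
[12] read 'c'  n10⇒n11  ** P0@[12:12],P2@[7:12]
[13] read 'b'  n11⇒n2 (fail-walked)
[14] read 'a'  n2⇒n6 (fail-walked)
[15] read 'b'  n6⇒n7
[16] read 'b'  n7⇒n12  ** P3@[14:16],P5@[15:16]
[17] read 'b'  n12⇒n15 (fail-walked)  ** P5@[16:17],P6@[15:17]
[18] read 'a'  n15⇒n6 (fail-walked)
[19] read 'a'  n6⇒n6 (fail-walked)
[20] read 'b'  n6⇒n7
[21] read 'c'  n7⇒n8  ** P0@[21:21]
[22] read 'a'  n8⇒n9
[23] read 'c'  n9⇒n10  ** P0@[23:23]
[24] read 'c'  n10⇒n11  ** P0@[24:24],P2@[19:24]
[25] read 'c'  n11⇒n1 (fail-walked)  ** P0@[25:25]
[26] read 'a'  n1⇒n6 (fail-walked)
[27] read 'b'  n6⇒n7
[28] read 'b'  n7⇒n12  ** P3@[26:28],P5@[27:28]
[29] read 'b'  n12⇒n15 (fail-walked)  ** P5@[28:29],P6@[27:29]
[30] read 'b'  n15⇒n15 (fail-walked)  ** P5@[29:30],P6@[28:30]
[31] read 'c'  n15⇒n1 (fail-walked)  ** P0@[31:31]
[32] read 'b'  n1⇒n2
[33] read 'b'  n2⇒n3  ** P5@[32:33]
[34] read 'b'  n3⇒n4  ** P4@[31:34],P5@[33:34],P6@[32:34]
[35] read 'c'  n4⇒n1 (fail-walked)  ** P0@[35:35]
[36] read 'b'  n1⇒n2
[37] read 'b'  n2⇒n3  ** P5@[36:37]
[38] read 'b'  n3⇒n4  ** P4@[35:38],P5@[37:38],P6@[36:38]
[39] read 'b'  n4⇒n15 (fail-walked)  ** P5@[38:39],P6@[37:39]
[40] read 'a'  n15⇒n6 (fail-walked)
[41] read 'b'  n6⇒n7
[42] read 'b'  n7⇒n12  ** P3@[40:42],P5@[41:42]
[43] read 'c'  n12⇒n1 (fail-walked)  ** P0@[43:43]
[44] read 'c'  n1⇒n1 (fail-walked)  ** P0@[44:44]
[45] read 'a'  n1⇒n6 (fail-walked)
[46] read 'a'  n6⇒n6 (fail-walked)
[47] read 'a'  n6⇒n6 (fail-walked)

Matches: [[0,0],[2,5],[3,4],[3,5],[3,6],[4,1],[9,0],[11,0],[12,0],[12,2],[16,3],[16,5],[17,5],[17,6],[21,0],[23,0],[24,0],[24,2],[25,0],[28,3],[28,5],[29,5],[29,6],[30,5],[30,6],[31,0],[33,5],[34,4],[34,5],[34,6],[35,0],[37,5],[38,4],[38,5],[38,6],[39,5],[39,6],[42,3],[42,5],[43,0],[44,0]]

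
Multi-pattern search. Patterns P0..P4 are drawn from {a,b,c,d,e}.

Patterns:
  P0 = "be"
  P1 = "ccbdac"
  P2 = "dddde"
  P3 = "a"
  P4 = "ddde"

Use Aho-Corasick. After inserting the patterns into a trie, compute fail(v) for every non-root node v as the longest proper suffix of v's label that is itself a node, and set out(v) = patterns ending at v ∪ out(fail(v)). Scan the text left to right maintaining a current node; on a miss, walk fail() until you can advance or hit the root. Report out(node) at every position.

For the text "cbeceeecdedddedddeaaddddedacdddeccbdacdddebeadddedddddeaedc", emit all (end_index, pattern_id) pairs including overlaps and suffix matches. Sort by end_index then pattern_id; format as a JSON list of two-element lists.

Construct AC machine:
Trie (insert patterns):
  n0 'ε': a→14 b→1 c→3 d→9
  n1 'b': e→2
  n2 'be': ·  [P0 ends]
  n3 'c': c→4
  n4 'cc': b→5
  n5 'ccb': d→6
  n6 'ccbd': a→7
  n7 'ccbda': c→8
  n8 'ccbdac': ·  [P1 ends]
  n9 'd': d→10
  n10 'dd': d→11
  n11 'ddd': d→12 e→15
  n12 'dddd': e→13
  n13 'dddde': ·  [P2 ends]
  n14 'a': ·  [P3 ends]
  n15 'ddde': ·  [P4 ends]

BFS fail/out derivation:
  n1('b'): parent n0 fail=0; on 'b' 0 → fail=0;  out ∅∪∅=∅
  n3('c'): parent n0 fail=0; on 'c' 0 → fail=0;  out ∅∪∅=∅
  n9('d'): parent n0 fail=0; on 'd' 0 → fail=0;  out ∅∪∅=∅
  n14('a'): parent n0 fail=0; on 'a' 0 → fail=0;  out {3}∪∅={3}
  n2('be'): parent n1 fail=0; on 'e' 0 → fail=0;  out {0}∪∅={0}
  n4('cc'): parent n3 fail=0; on 'c' 0 → fail=3;  out ∅∪∅=∅
  n10('dd'): parent n9 fail=0; on 'd' 0 → fail=9;  out ∅∪∅=∅
  n5('ccb'): parent n4 fail=3; on 'b' 3→0 → fail=1;  out ∅∪∅=∅
  n11('ddd'): parent n10 fail=9; on 'd' 9 → fail=10;  out ∅∪∅=∅
  n6('ccbd'): parent n5 fail=1; on 'd' 1→0 → fail=9;  out ∅∪∅=∅
  n12('dddd'): parent n11 fail=10; on 'd' 10 → fail=11;  out ∅∪∅=∅
  n15('ddde'): parent n11 fail=10; on 'e' 10→9→0 → fail=0;  out {4}∪∅={4}
  n7('ccbda'): parent n6 fail=9; on 'a' 9→0 → fail=14;  out ∅∪{3}={3}
  n13('dddde'): parent n12 fail=11; on 'e' 11 → fail=15;  out {2}∪{4}={2,4}
  n8('ccbdac'): parent n7 fail=14; on 'c' 14→0 → fail=3;  out {1}∪∅={1}

Text stream:
[0] read 'c'  n0⇒n3
[1] read 'b'  n3⇒n1 ·f
[2] read 'e'  n1⇒n2  → match P0@[1:2]
[3] read 'c'  n2⇒n3 ·f
[4] read 'e'  n3⇒n0 ·f
[5] read 'e'  n0⇒n0
[6] read 'e'  n0⇒n0
[7] read 'c'  n0⇒n3
[8] read 'd'  n3⇒n9 ·f
[9] read 'e'  n9⇒n0 ·f
[10] read 'd'  n0⇒n9
[11] read 'd'  n9⇒n10
[12] read 'd'  n10⇒n11
[13] read 'e'  n11⇒n15  → match P4@[10:13]
[14] read 'd'  n15⇒n9 ·f
[15] read 'd'  n9⇒n10
[16] read 'd'  n10⇒n11
[17] read 'e'  n11⇒n15  → match P4@[14:17]
[18] read 'a'  n15⇒n14 ·f  → match P3@[18:18]
[19] read 'a'  n14⇒n14 ·f  → match P3@[19:19]
[20] read 'd'  n14⇒n9 ·f
[21] read 'd'  n9⇒n10
[22] read 'd'  n10⇒n11
[23] read 'd'  n11⇒n12
[24] read 'e'  n12⇒n13  → match P2@[20:24],P4@[21:24]
[25] read 'd'  n13⇒n9 ·f
[26] read 'a'  n9⇒n14 ·f  → match P3@[26:26]
[27] read 'c'  n14⇒n3 ·f
[28] read 'd'  n3⇒n9 ·f
[29] read 'd'  n9⇒n10
[30] read 'd'  n10⇒n11
[31] read 'e'  n11⇒n15  → match P4@[28:31]
[32] read 'c'  n15⇒n3 ·f
[33] read 'c'  n3⇒n4
[34] read 'b'  n4⇒n5
[35] read 'd'  n5⇒n6
[36] read 'a'  n6⇒n7  → match P3@[36:36]
[37] read 'c'  n7⇒n8  → match P1@[32:37]
[38] read 'd'  n8⇒n9 ·f
[39] read 'd'  n9⇒n10
[40] read 'd'  n10⇒n11
[41] read 'e'  n11⇒n15  → match P4@[38:41]
[42] read 'b'  n15⇒n1 ·f
[43] read 'e'  n1⇒n2  → match P0@[42:43]
[44] read 'a'  n2⇒n14 ·f  → match P3@[44:44]
[45] read 'd'  n14⇒n9 ·f
[46] read 'd'  n9⇒n10
[47] read 'd'  n10⇒n11
[48] read 'e'  n11⇒n15  → match P4@[45:48]
[49] read 'd'  n15⇒n9 ·f
[50] read 'd'  n9⇒n10
[51] read 'd'  n10⇒n11
[52] read 'd'  n11⇒n12
[53] read 'd'  n12⇒n12 ·f
[54] read 'e'  n12⇒n13  → match P2@[50:54],P4@[51:54]
[55] read 'a'  n13⇒n14 ·f  → match P3@[55:55]
[56] read 'e'  n14⇒n0 ·f
[57] read 'd'  n0⇒n9
[58] read 'c'  n9⇒n3 ·f

All matches (sorted): [[2,0],[13,4],[17,4],[18,3],[19,3],[24,2],[24,4],[26,3],[31,4],[36,3],[37,1],[41,4],[43,0],[44,3],[48,4],[54,2],[54,4],[55,3]]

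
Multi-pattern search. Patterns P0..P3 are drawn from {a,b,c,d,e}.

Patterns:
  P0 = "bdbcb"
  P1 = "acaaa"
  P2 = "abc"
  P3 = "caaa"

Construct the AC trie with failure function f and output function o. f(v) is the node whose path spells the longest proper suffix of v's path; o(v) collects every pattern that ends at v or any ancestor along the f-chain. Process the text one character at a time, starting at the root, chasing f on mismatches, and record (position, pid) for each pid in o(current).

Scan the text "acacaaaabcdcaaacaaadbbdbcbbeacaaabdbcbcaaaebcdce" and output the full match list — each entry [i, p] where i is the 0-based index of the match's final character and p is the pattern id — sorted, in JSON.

Build automaton:
Trie nodes:
  0='ε' goto a→6 b→1 c→13
  1='b' goto d→2
  2='bd' goto b→3
  3='bdb' goto c→4
  4='bdbc' goto b→5
  5='bdbcb' goto ·  [P0 ends]
  6='a' goto b→11 c→7
  7='ac' goto a→8
  8='aca' goto a→9
  9='acaa' goto a→10
  10='acaaa' goto ·  [P1 ends]
  11='ab' goto c→12
  12='abc' goto ·  [P2 ends]
  13='c' goto a→14
  14='ca' goto a→15
  15='caa' goto a→16
  16='caaa' goto ·  [P3 ends]

Failure links (BFS by depth):
  n1('b'): parent n0 fail=0; on 'b' 0 → fail=0;  out ∅∪∅=∅
  n6('a'): parent n0 fail=0; on 'a' 0 → fail=0;  out ∅∪∅=∅
  n13('c'): parent n0 fail=0; on 'c' 0 → fail=0;  out ∅∪∅=∅
  n2('bd'): parent n1 fail=0; on 'd' 0 → fail=0;  out ∅∪∅=∅
  n7('ac'): parent n6 fail=0; on 'c' 0 → fail=13;  out ∅∪∅=∅
  n11('ab'): parent n6 fail=0; on 'b' 0 → fail=1;  out ∅∪∅=∅
  n14('ca'): parent n13 fail=0; on 'a' 0 → fail=6;  out ∅∪∅=∅
  n3('bdb'): parent n2 fail=0; on 'b' 0 → fail=1;  out ∅∪∅=∅
  n8('aca'): parent n7 fail=13; on 'a' 13 → fail=14;  out ∅∪∅=∅
  n12('abc'): parent n11 fail=1; on 'c' 1→0 → fail=13;  out {2}∪∅={2}
  n15('caa'): parent n14 fail=6; on 'a' 6→0 → fail=6;  out ∅∪∅=∅
  n4('bdbc'): parent n3 fail=1; on 'c' 1→0 → fail=13;  out ∅∪∅=∅
  n9('acaa'): parent n8 fail=14; on 'a' 14 → fail=15;  out ∅∪∅=∅
  n16('caaa'): parent n15 fail=6; on 'a' 6→0 → fail=6;  out {3}∪∅={3}
  n5('bdbcb'): parent n4 fail=13; on 'b' 13→0 → fail=1;  out {0}∪∅={0}
  n10('acaaa'): parent n9 fail=15; on 'a' 15 → fail=16;  out {1}∪{3}={1,3}

Run:
pos 0 'a': at 6
pos 1 'c': at 7
pos 2 'a': at 8
pos 3 'c': at 7 ·f
pos 4 'a': at 8
pos 5 'a': at 9
pos 6 'a': at 10  → match P1@[2:6],P3@[3:6]
pos 7 'a': at 6 ·f
pos 8 'b': at 11
pos 9 'c': at 12  → match P2@[7:9]
pos 10 'd': at 0 ·f
pos 11 'c': at 13
pos 12 'a': at 14
pos 13 'a': at 15
pos 14 'a': at 16  → match P3@[11:14]
pos 15 'c': at 7 ·f
pos 16 'a': at 8
pos 17 'a': at 9
pos 18 'a': at 10  → match P1@[14:18],P3@[15:18]
pos 19 'd': at 0 ·f
pos 20 'b': at 1
pos 21 'b': at 1 ·f
pos 22 'd': at 2
pos 23 'b': at 3
pos 24 'c': at 4
pos 25 'b': at 5  → match P0@[21:25]
pos 26 'b': at 1 ·f
pos 27 'e': at 0 ·f
pos 28 'a': at 6
pos 29 'c': at 7
pos 30 'a': at 8
pos 31 'a': at 9
pos 32 'a': at 10  → match P1@[28:32],P3@[29:32]
pos 33 'b': at 11 ·f
pos 34 'd': at 2 ·f
pos 35 'b': at 3
pos 36 'c': at 4
pos 37 'b': at 5  → match P0@[33:37]
pos 38 'c': at 13 ·f
pos 39 'a': at 14
pos 40 'a': at 15
pos 41 'a': at 16  → match P3@[38:41]
pos 42 'e': at 0 ·f
pos 43 'b': at 1
pos 44 'c': at 13 ·f
pos 45 'd': at 0 ·f
pos 46 'c': at 13
pos 47 'e': at 0 ·f

All matches (sorted): [[6,1],[6,3],[9,2],[14,3],[18,1],[18,3],[25,0],[32,1],[32,3],[37,0],[41,3]]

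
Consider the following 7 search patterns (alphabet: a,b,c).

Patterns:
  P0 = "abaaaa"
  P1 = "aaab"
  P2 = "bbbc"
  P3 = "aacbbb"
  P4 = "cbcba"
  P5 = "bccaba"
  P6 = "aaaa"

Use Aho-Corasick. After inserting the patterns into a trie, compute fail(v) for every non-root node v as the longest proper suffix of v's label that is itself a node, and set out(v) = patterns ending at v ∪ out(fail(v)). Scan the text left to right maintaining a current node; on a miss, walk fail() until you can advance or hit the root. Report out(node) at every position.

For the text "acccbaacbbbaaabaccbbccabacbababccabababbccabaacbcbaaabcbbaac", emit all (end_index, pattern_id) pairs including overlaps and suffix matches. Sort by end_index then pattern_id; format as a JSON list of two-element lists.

Build:
Trie (insert patterns):
  0='ε' goto a→1 b→10 c→18
  1='a' goto a→7 b→2
  2='ab' goto a→3
  3='aba' goto a→4
  4='abaa' goto a→5
  5='abaaa' goto a→6
  6='abaaaa' goto ·  [P0 ends]
  7='aa' goto a→8 c→14
  8='aaa' goto a→28 b→9
  9='aaab' goto ·  [P1 ends]
  10='b' goto b→11 c→23
  11='bb' goto b→12
  12='bbb' goto c→13
  13='bbbc' goto ·  [P2 ends]
  14='aac' goto b→15
  15='aacb' goto b→16
  16='aacbb' goto b→17
  17='aacbbb' goto ·  [P3 ends]
  18='c' goto b→19
  19='cb' goto c→20
  20='cbc' goto b→21
  21='cbcb' goto a→22
  22='cbcba' goto ·  [P4 ends]
  23='bc' goto c→24
  24='bcc' goto a→25
  25='bcca' goto b→26
  26='bccab' goto a→27
  27='bccaba' goto ·  [P5 ends]
  28='aaaa' goto ·  [P6 ends]

Failure links (BFS by depth):
  n1('a'): parent n0 fail=0; on 'a' 0 → fail=0;  out ∅∪∅=∅
  n10('b'): parent n0 fail=0; on 'b' 0 → fail=0;  out ∅∪∅=∅
  n18('c'): parent n0 fail=0; on 'c' 0 → fail=0;  out ∅∪∅=∅
  n2('ab'): parent n1 fail=0; on 'b' 0 → fail=10;  out ∅∪∅=∅
  n7('aa'): parent n1 fail=0; on 'a' 0 → fail=1;  out ∅∪∅=∅
  n11('bb'): parent n10 fail=0; on 'b' 0 → fail=10;  out ∅∪∅=∅
  n19('cb'): parent n18 fail=0; on 'b' 0 → fail=10;  out ∅∪∅=∅
  n23('bc'): parent n10 fail=0; on 'c' 0 → fail=18;  out ∅∪∅=∅
  n3('aba'): parent n2 fail=10; on 'a' 10→0 → fail=1;  out ∅∪∅=∅
  n8('aaa'): parent n7 fail=1; on 'a' 1 → fail=7;  out ∅∪∅=∅
  n12('bbb'): parent n11 fail=10; on 'b' 10 → fail=11;  out ∅∪∅=∅
  n14('aac'): parent n7 fail=1; on 'c' 1→0 → fail=18;  out ∅∪∅=∅
  n20('cbc'): parent n19 fail=10; on 'c' 10 → fail=23;  out ∅∪∅=∅
  n24('bcc'): parent n23 fail=18; on 'c' 18→0 → fail=18;  out ∅∪∅=∅
  n4('abaa'): parent n3 fail=1; on 'a' 1 → fail=7;  out ∅∪∅=∅
  n9('aaab'): parent n8 fail=7; on 'b' 7→1 → fail=2;  out {1}∪∅={1}
  n13('bbbc'): parent n12 fail=11; on 'c' 11→10 → fail=23;  out {2}∪∅={2}
  n15('aacb'): parent n14 fail=18; on 'b' 18 → fail=19;  out ∅∪∅=∅
  n21('cbcb'): parent n20 fail=23; on 'b' 23→18 → fail=19;  out ∅∪∅=∅
  n25('bcca'): parent n24 fail=18; on 'a' 18→0 → fail=1;  out ∅∪∅=∅
  n28('aaaa'): parent n8 fail=7; on 'a' 7 → fail=8;  out {6}∪∅={6}
  n5('abaaa'): parent n4 fail=7; on 'a' 7 → fail=8;  out ∅∪∅=∅
  n16('aacbb'): parent n15 fail=19; on 'b' 19→10 → fail=11;  out ∅∪∅=∅
  n22('cbcba'): parent n21 fail=19; on 'a' 19→10→0 → fail=1;  out {4}∪∅={4}
  n26('bccab'): parent n25 fail=1; on 'b' 1 → fail=2;  out ∅∪∅=∅
  n6('abaaaa'): parent n5 fail=8; on 'a' 8 → fail=28;  out {0}∪{6}={0,6}
  n17('aacbbb'): parent n16 fail=11; on 'b' 11 → fail=12;  out {3}∪∅={3}
  n27('bccaba'): parent n26 fail=2; on 'a' 2 → fail=3;  out {5}∪∅={5}

Text stream:
i=0 'a': node 0→1
i=1 'c': node 1→18 (via fail)
i=2 'c': node 18→18 (via fail)
i=3 'c': node 18→18 (via fail)
i=4 'b': node 18→19
i=5 'a': node 19→1 (via fail)
i=6 'a': node 1→7
i=7 'c': node 7→14
i=8 'b': node 14→15
i=9 'b': node 15→16
i=10 'b': node 16→17  → match P3@[5:10]
i=11 'a': node 17→1 (via fail)
i=12 'a': node 1→7
i=13 'a': node 7→8
i=14 'b': node 8→9  → match P1@[11:14]
i=15 'a': node 9→3 (via fail)
i=16 'c': node 3→18 (via fail)
i=17 'c': node 18→18 (via fail)
i=18 'b': node 18→19
i=19 'b': node 19→11 (via fail)
i=20 'c': node 11→23 (via fail)
i=21 'c': node 23→24
i=22 'a': node 24→25
i=23 'b': node 25→26
i=24 'a': node 26→27  → match P5@[19:24]
i=25 'c': node 27→18 (via fail)
i=26 'b': node 18→19
i=27 'a': node 19→1 (via fail)
i=28 'b': node 1→2
i=29 'a': node 2→3
i=30 'b': node 3→2 (via fail)
i=31 'c': node 2→23 (via fail)
i=32 'c': node 23→24
i=33 'a': node 24→25
i=34 'b': node 25→26
i=35 'a': node 26→27  → match P5@[30:35]
i=36 'b': node 27→2 (via fail)
i=37 'a': node 2→3
i=38 'b': node 3→2 (via fail)
i=39 'b': node 2→11 (via fail)
i=40 'c': node 11→23 (via fail)
i=41 'c': node 23→24
i=42 'a': node 24→25
i=43 'b': node 25→26
i=44 'a': node 26→27  → match P5@[39:44]
i=45 'a': node 27→4 (via fail)
i=46 'c': node 4→14 (via fail)
i=47 'b': node 14→15
i=48 'c': node 15→20 (via fail)
i=49 'b': node 20→21
i=50 'a': node 21→22  → match P4@[46:50]
i=51 'a': node 22→7 (via fail)
i=52 'a': node 7→8
i=53 'b': node 8→9  → match P1@[50:53]
i=54 'c': node 9→23 (via fail)
i=55 'b': node 23→19 (via fail)
i=56 'b': node 19→11 (via fail)
i=57 'a': node 11→1 (via fail)
i=58 'a': node 1→7
i=59 'c': node 7→14

Result: [[10,3],[14,1],[24,5],[35,5],[44,5],[50,4],[53,1]]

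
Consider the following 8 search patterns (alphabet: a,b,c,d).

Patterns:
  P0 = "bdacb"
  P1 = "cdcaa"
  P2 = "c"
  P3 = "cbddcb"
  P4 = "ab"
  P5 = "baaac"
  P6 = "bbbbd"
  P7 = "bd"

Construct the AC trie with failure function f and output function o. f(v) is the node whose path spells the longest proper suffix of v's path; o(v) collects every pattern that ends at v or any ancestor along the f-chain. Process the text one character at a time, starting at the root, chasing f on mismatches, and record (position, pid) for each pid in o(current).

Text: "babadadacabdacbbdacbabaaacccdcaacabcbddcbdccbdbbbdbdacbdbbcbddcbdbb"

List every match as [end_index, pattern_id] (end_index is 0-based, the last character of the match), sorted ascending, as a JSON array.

Construct AC machine:
Trie (insert patterns):
  n0 'ε': a→16 b→1 c→6
  n1 'b': a→18 b→22 d→2
  n2 'bd': a→3  [P7 ends]
  n3 'bda': c→4
  n4 'bdac': b→5
  n5 'bdacb': ·  [P0 ends]
  n6 'c': b→11 d→7  [P2 ends]
  n7 'cd': c→8
  n8 'cdc': a→9
  n9 'cdca': a→10
  n10 'cdcaa': ·  [P1 ends]
  n11 'cb': d→12
  n12 'cbd': d→13
  n13 'cbdd': c→14
  n14 'cbddc': b→15
  n15 'cbddcb': ·  [P3 ends]
  n16 'a': b→17
  n17 'ab': ·  [P4 ends]
  n18 'ba': a→19
  n19 'baa': a→20
  n20 'baaa': c→21
  n21 'baaac': ·  [P5 ends]
  n22 'bb': b→23
  n23 'bbb': b→24
  n24 'bbbb': d→25
  n25 'bbbbd': ·  [P6 ends]

Failure links (BFS by depth):
  fail(1) 'b': from fail(0)=0 chase 'b': 0 ⇒ 0;  out=∅∪out(0)=∅
  fail(6) 'c': from fail(0)=0 chase 'c': 0 ⇒ 0;  out={2}∪out(0)={2}
  fail(16) 'a': from fail(0)=0 chase 'a': 0 ⇒ 0;  out=∅∪out(0)=∅
  fail(2) 'bd': from fail(1)=0 chase 'd': 0 ⇒ 0;  out={7}∪out(0)={7}
  fail(7) 'cd': from fail(6)=0 chase 'd': 0 ⇒ 0;  out=∅∪out(0)=∅
  fail(11) 'cb': from fail(6)=0 chase 'b': 0 ⇒ 1;  out=∅∪out(1)=∅
  fail(17) 'ab': from fail(16)=0 chase 'b': 0 ⇒ 1;  out={4}∪out(1)={4}
  fail(18) 'ba': from fail(1)=0 chase 'a': 0 ⇒ 16;  out=∅∪out(16)=∅
  fail(22) 'bb': from fail(1)=0 chase 'b': 0 ⇒ 1;  out=∅∪out(1)=∅
  fail(3) 'bda': from fail(2)=0 chase 'a': 0 ⇒ 16;  out=∅∪out(16)=∅
  fail(8) 'cdc': from fail(7)=0 chase 'c': 0 ⇒ 6;  out=∅∪out(6)={2}
  fail(12) 'cbd': from fail(11)=1 chase 'd': 1 ⇒ 2;  out=∅∪out(2)={7}
  fail(19) 'baa': from fail(18)=16 chase 'a': 16→0 ⇒ 16;  out=∅∪out(16)=∅
  fail(23) 'bbb': from fail(22)=1 chase 'b': 1 ⇒ 22;  out=∅∪out(22)=∅
  fail(4) 'bdac': from fail(3)=16 chase 'c': 16→0 ⇒ 6;  out=∅∪out(6)={2}
  fail(9) 'cdca': from fail(8)=6 chase 'a': 6→0 ⇒ 16;  out=∅∪out(16)=∅
  fail(13) 'cbdd': from fail(12)=2 chase 'd': 2→0 ⇒ 0;  out=∅∪out(0)=∅
  fail(20) 'baaa': from fail(19)=16 chase 'a': 16→0 ⇒ 16;  out=∅∪out(16)=∅
  fail(24) 'bbbb': from fail(23)=22 chase 'b': 22 ⇒ 23;  out=∅∪out(23)=∅
  fail(5) 'bdacb': from fail(4)=6 chase 'b': 6 ⇒ 11;  out={0}∪out(11)={0}
  fail(10) 'cdcaa': from fail(9)=16 chase 'a': 16→0 ⇒ 16;  out={1}∪out(16)={1}
  fail(14) 'cbddc': from fail(13)=0 chase 'c': 0 ⇒ 6;  out=∅∪out(6)={2}
  fail(21) 'baaac': from fail(20)=16 chase 'c': 16→0 ⇒ 6;  out={5}∪out(6)={2,5}
  fail(25) 'bbbbd': from fail(24)=23 chase 'd': 23→22→1 ⇒ 2;  out={6}∪out(2)={6,7}
  fail(15) 'cbddcb': from fail(14)=6 chase 'b': 6 ⇒ 11;  out={3}∪out(11)={3}

Run:
pos 0 'b': at 1
pos 1 'a': at 18
pos 2 'b': at 17 ·f  emit P4@[1:2]
pos 3 'a': at 18 ·f
pos 4 'd': at 0 ·f
pos 5 'a': at 16
pos 6 'd': at 0 ·f
pos 7 'a': at 16
pos 8 'c': at 6 ·f  emit P2@[8:8]
pos 9 'a': at 16 ·f
pos 10 'b': at 17  emit P4@[9:10]
pos 11 'd': at 2 ·f  emit P7@[10:11]
pos 12 'a': at 3
pos 13 'c': at 4  emit P2@[13:13]
pos 14 'b': at 5  emit P0@[10:14]
pos 15 'b': at 22 ·f
pos 16 'd': at 2 ·f  emit P7@[15:16]
pos 17 'a': at 3
pos 18 'c': at 4  emit P2@[18:18]
pos 19 'b': at 5  emit P0@[15:19]
pos 20 'a': at 18 ·f
pos 21 'b': at 17 ·f  emit P4@[20:21]
pos 22 'a': at 18 ·f
pos 23 'a': at 19
pos 24 'a': at 20
pos 25 'c': at 21  emit P2@[25:25],P5@[21:25]
pos 26 'c': at 6 ·f  emit P2@[26:26]
pos 27 'c': at 6 ·f  emit P2@[27:27]
pos 28 'd': at 7
pos 29 'c': at 8  emit P2@[29:29]
pos 30 'a': at 9
pos 31 'a': at 10  emit P1@[27:31]
pos 32 'c': at 6 ·f  emit P2@[32:32]
pos 33 'a': at 16 ·f
pos 34 'b': at 17  emit P4@[33:34]
pos 35 'c': at 6 ·f  emit P2@[35:35]
pos 36 'b': at 11
pos 37 'd': at 12  emit P7@[36:37]
pos 38 'd': at 13
pos 39 'c': at 14  emit P2@[39:39]
pos 40 'b': at 15  emit P3@[35:40]
pos 41 'd': at 12 ·f  emit P7@[40:41]
pos 42 'c': at 6 ·f  emit P2@[42:42]
pos 43 'c': at 6 ·f  emit P2@[43:43]
pos 44 'b': at 11
pos 45 'd': at 12  emit P7@[44:45]
pos 46 'b': at 1 ·f
pos 47 'b': at 22
pos 48 'b': at 23
pos 49 'd': at 2 ·f  emit P7@[48:49]
pos 50 'b': at 1 ·f
pos 51 'd': at 2  emit P7@[50:51]
pos 52 'a': at 3
pos 53 'c': at 4  emit P2@[53:53]
pos 54 'b': at 5  emit P0@[50:54]
pos 55 'd': at 12 ·f  emit P7@[54:55]
pos 56 'b': at 1 ·f
pos 57 'b': at 22
pos 58 'c': at 6 ·f  emit P2@[58:58]
pos 59 'b': at 11
pos 60 'd': at 12  emit P7@[59:60]
pos 61 'd': at 13
pos 62 'c': at 14  emit P2@[62:62]
pos 63 'b': at 15  emit P3@[58:63]
pos 64 'd': at 12 ·f  emit P7@[63:64]
pos 65 'b': at 1 ·f
pos 66 'b': at 22

Matches: [[2,4],[8,2],[10,4],[11,7],[13,2],[14,0],[16,7],[18,2],[19,0],[21,4],[25,2],[25,5],[26,2],[27,2],[29,2],[31,1],[32,2],[34,4],[35,2],[37,7],[39,2],[40,3],[41,7],[42,2],[43,2],[45,7],[49,7],[51,7],[53,2],[54,0],[55,7],[58,2],[60,7],[62,2],[63,3],[64,7]]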